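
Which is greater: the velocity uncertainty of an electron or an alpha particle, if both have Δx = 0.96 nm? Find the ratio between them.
The electron has the larger minimum velocity uncertainty, by a ratio of 7294.3.

For both particles, Δp_min = ℏ/(2Δx) = 5.493e-26 kg·m/s (same for both).

The velocity uncertainty is Δv = Δp/m:
- electron: Δv = 5.493e-26 / 9.109e-31 = 6.030e+04 m/s = 60.296 km/s
- alpha particle: Δv = 5.493e-26 / 6.645e-27 = 8.266e+00 m/s = 8.266 m/s

Ratio: 6.030e+04 / 8.266e+00 = 7294.3

The lighter particle has larger velocity uncertainty because Δv ∝ 1/m.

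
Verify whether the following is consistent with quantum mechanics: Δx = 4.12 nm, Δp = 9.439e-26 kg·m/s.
Yes, it satisfies the uncertainty principle.

Calculate the product ΔxΔp:
ΔxΔp = (4.120e-09 m) × (9.439e-26 kg·m/s)
ΔxΔp = 3.889e-34 J·s

Compare to the minimum allowed value ℏ/2:
ℏ/2 = 5.273e-35 J·s

Since ΔxΔp = 3.889e-34 J·s ≥ 5.273e-35 J·s = ℏ/2,
the measurement satisfies the uncertainty principle.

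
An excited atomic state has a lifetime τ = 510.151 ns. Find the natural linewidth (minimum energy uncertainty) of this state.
645.115 peV

Using the energy-time uncertainty principle:
ΔEΔt ≥ ℏ/2

The lifetime τ represents the time uncertainty Δt.
The natural linewidth (minimum energy uncertainty) is:

ΔE = ℏ/(2τ)
ΔE = (1.055e-34 J·s) / (2 × 5.102e-07 s)
ΔE = 1.034e-28 J = 645.115 peV

This natural linewidth limits the precision of spectroscopic measurements.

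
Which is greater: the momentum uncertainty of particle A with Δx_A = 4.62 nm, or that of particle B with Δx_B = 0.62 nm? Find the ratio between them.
Particle B has the larger minimum momentum uncertainty, by a factor of 7.45.

For each particle, the minimum momentum uncertainty is Δp_min = ℏ/(2Δx):

Particle A: Δp_A = ℏ/(2×4.620e-09 m) = 1.141e-26 kg·m/s
Particle B: Δp_B = ℏ/(2×6.200e-10 m) = 8.505e-26 kg·m/s

Ratio: Δp_B/Δp_A = 7.45

Since Δp_min ∝ 1/Δx, the particle with smaller position uncertainty (B) has larger momentum uncertainty.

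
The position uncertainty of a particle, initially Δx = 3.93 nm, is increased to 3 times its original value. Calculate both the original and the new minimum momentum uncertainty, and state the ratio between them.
Original Δp_min = 1.342 × 10^-26 kg·m/s; new Δp'_min = 4.472 × 10^-27 kg·m/s; ratio Δp'_min/Δp_min = 1/3.

From the uncertainty principle ΔxΔp ≥ ℏ/2, the minimum momentum uncertainty is Δp_min = ℏ/(2Δx).

Original (Δx = 3.93 nm = 3.930e-09 m):
Δp_min = (1.055e-34 J·s)/(2 × 3.930e-09 m) = 1.342e-26 kg·m/s

When Δx → 3Δx:
Δp'_min = ℏ/(2 × 3Δx) = (1/3) × ℏ/(2Δx) = (1/3) × Δp_min
Δp'_min = 1/3 × 1.342e-26 kg·m/s = 4.472e-27 kg·m/s

Since Δp_min ∝ 1/Δx, when Δx is increased to 3 times its original value, Δp_min decreases to 1/3 of its original value.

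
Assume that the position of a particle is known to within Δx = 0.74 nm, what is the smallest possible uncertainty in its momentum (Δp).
7.125 × 10^-26 kg·m/s

Using the Heisenberg uncertainty principle:
ΔxΔp ≥ ℏ/2

The minimum uncertainty in momentum is:
Δp_min = ℏ/(2Δx)
Δp_min = (1.055e-34 J·s) / (2 × 7.400e-10 m)
Δp_min = 7.125e-26 kg·m/s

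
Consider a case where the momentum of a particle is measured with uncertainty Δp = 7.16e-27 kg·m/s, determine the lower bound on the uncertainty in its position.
7.364 nm

Using the Heisenberg uncertainty principle:
ΔxΔp ≥ ℏ/2

The minimum uncertainty in position is:
Δx_min = ℏ/(2Δp)
Δx_min = (1.055e-34 J·s) / (2 × 7.160e-27 kg·m/s)
Δx_min = 7.364e-09 m = 7.364 nm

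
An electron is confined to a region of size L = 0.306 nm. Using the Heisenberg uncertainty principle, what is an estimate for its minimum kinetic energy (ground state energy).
101.723 meV

Using the uncertainty principle to estimate ground state energy:

1. The position uncertainty is approximately the confinement size:
   Δx ≈ L = 3.060e-10 m

2. From ΔxΔp ≥ ℏ/2, the minimum momentum uncertainty is:
   Δp ≈ ℏ/(2L) = 1.723e-25 kg·m/s

3. The kinetic energy is approximately:
   KE ≈ (Δp)²/(2m) = (1.723e-25)²/(2 × 9.109e-31 kg)
   KE ≈ 1.630e-20 J = 101.723 meV

This is an order-of-magnitude estimate of the ground state energy.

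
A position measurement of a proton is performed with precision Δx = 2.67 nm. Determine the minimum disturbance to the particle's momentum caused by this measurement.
1.975 × 10^-26 kg·m/s

The uncertainty principle implies that measuring position disturbs momentum:
ΔxΔp ≥ ℏ/2

When we measure position with precision Δx, we necessarily introduce a momentum uncertainty:
Δp ≥ ℏ/(2Δx)
Δp_min = (1.055e-34 J·s) / (2 × 2.670e-09 m)
Δp_min = 1.975e-26 kg·m/s

The more precisely we measure position, the greater the momentum disturbance.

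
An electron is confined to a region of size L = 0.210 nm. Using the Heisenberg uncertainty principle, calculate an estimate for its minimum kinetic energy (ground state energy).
215.985 meV

Using the uncertainty principle to estimate ground state energy:

1. The position uncertainty is approximately the confinement size:
   Δx ≈ L = 2.100e-10 m

2. From ΔxΔp ≥ ℏ/2, the minimum momentum uncertainty is:
   Δp ≈ ℏ/(2L) = 2.511e-25 kg·m/s

3. The kinetic energy is approximately:
   KE ≈ (Δp)²/(2m) = (2.511e-25)²/(2 × 9.109e-31 kg)
   KE ≈ 3.460e-20 J = 215.985 meV

This is an order-of-magnitude estimate of the ground state energy.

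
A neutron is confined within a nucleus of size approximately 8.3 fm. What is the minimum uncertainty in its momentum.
6.353 × 10^-21 kg·m/s

Using the Heisenberg uncertainty principle:
ΔxΔp ≥ ℏ/2

With Δx ≈ L = 8.300e-15 m (the confinement size):
Δp_min = ℏ/(2Δx)
Δp_min = (1.055e-34 J·s) / (2 × 8.300e-15 m)
Δp_min = 6.353e-21 kg·m/s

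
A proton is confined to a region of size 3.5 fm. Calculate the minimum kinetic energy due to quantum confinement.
423.466 keV

Using the uncertainty principle:

1. Position uncertainty: Δx ≈ 3.500e-15 m
2. Minimum momentum uncertainty: Δp = ℏ/(2Δx) = 1.507e-20 kg·m/s
3. Minimum kinetic energy:
   KE = (Δp)²/(2m) = (1.507e-20)²/(2 × 1.673e-27 kg)
   KE = 6.785e-14 J = 423.466 keV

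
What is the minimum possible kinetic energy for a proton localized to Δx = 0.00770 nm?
87.493 meV

Localizing a particle requires giving it sufficient momentum uncertainty:

1. From uncertainty principle: Δp ≥ ℏ/(2Δx)
   Δp_min = (1.055e-34 J·s) / (2 × 7.700e-12 m)
   Δp_min = 6.848e-24 kg·m/s

2. This momentum uncertainty corresponds to kinetic energy:
   KE ≈ (Δp)²/(2m) = (6.848e-24)²/(2 × 1.673e-27 kg)
   KE = 1.402e-20 J = 87.493 meV

Tighter localization requires more energy.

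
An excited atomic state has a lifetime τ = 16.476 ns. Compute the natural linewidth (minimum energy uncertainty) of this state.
19.975 neV

Using the energy-time uncertainty principle:
ΔEΔt ≥ ℏ/2

The lifetime τ represents the time uncertainty Δt.
The natural linewidth (minimum energy uncertainty) is:

ΔE = ℏ/(2τ)
ΔE = (1.055e-34 J·s) / (2 × 1.648e-08 s)
ΔE = 3.200e-27 J = 19.975 neV

This natural linewidth limits the precision of spectroscopic measurements.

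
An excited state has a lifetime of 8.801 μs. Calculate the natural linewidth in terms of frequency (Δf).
9.042 kHz

Using the energy-time uncertainty principle and E = hf:
ΔEΔt ≥ ℏ/2
hΔf·Δt ≥ ℏ/2

The minimum frequency uncertainty is:
Δf = ℏ/(2hτ) = 1/(4πτ)
Δf = 1/(4π × 8.801e-06 s)
Δf = 9.042e+03 Hz = 9.042 kHz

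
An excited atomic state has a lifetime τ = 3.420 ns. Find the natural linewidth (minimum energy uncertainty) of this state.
96.230 neV

Using the energy-time uncertainty principle:
ΔEΔt ≥ ℏ/2

The lifetime τ represents the time uncertainty Δt.
The natural linewidth (minimum energy uncertainty) is:

ΔE = ℏ/(2τ)
ΔE = (1.055e-34 J·s) / (2 × 3.420e-09 s)
ΔE = 1.542e-26 J = 96.230 neV

This natural linewidth limits the precision of spectroscopic measurements.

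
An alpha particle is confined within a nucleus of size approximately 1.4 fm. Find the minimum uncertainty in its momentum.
3.766 × 10^-20 kg·m/s

Using the Heisenberg uncertainty principle:
ΔxΔp ≥ ℏ/2

With Δx ≈ L = 1.400e-15 m (the confinement size):
Δp_min = ℏ/(2Δx)
Δp_min = (1.055e-34 J·s) / (2 × 1.400e-15 m)
Δp_min = 3.766e-20 kg·m/s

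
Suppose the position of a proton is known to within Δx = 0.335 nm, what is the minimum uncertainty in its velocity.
94.103 m/s

Using the Heisenberg uncertainty principle and Δp = mΔv:
ΔxΔp ≥ ℏ/2
Δx(mΔv) ≥ ℏ/2

The minimum uncertainty in velocity is:
Δv_min = ℏ/(2mΔx)
Δv_min = (1.055e-34 J·s) / (2 × 1.673e-27 kg × 3.350e-10 m)
Δv_min = 9.410e+01 m/s = 94.103 m/s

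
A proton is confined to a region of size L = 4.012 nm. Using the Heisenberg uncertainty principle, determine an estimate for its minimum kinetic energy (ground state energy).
322.279 neV

Using the uncertainty principle to estimate ground state energy:

1. The position uncertainty is approximately the confinement size:
   Δx ≈ L = 4.012e-09 m

2. From ΔxΔp ≥ ℏ/2, the minimum momentum uncertainty is:
   Δp ≈ ℏ/(2L) = 1.314e-26 kg·m/s

3. The kinetic energy is approximately:
   KE ≈ (Δp)²/(2m) = (1.314e-26)²/(2 × 1.673e-27 kg)
   KE ≈ 5.163e-26 J = 322.279 neV

This is an order-of-magnitude estimate of the ground state energy.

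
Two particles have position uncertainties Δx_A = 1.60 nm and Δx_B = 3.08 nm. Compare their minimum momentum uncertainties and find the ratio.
Particle A has the larger minimum momentum uncertainty, by a factor of 1.92.

For each particle, the minimum momentum uncertainty is Δp_min = ℏ/(2Δx):

Particle A: Δp_A = ℏ/(2×1.600e-09 m) = 3.296e-26 kg·m/s
Particle B: Δp_B = ℏ/(2×3.080e-09 m) = 1.712e-26 kg·m/s

Ratio: Δp_A/Δp_B = 1.92

Since Δp_min ∝ 1/Δx, the particle with smaller position uncertainty (A) has larger momentum uncertainty.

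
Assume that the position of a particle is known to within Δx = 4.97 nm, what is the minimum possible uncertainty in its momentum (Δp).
1.061 × 10^-26 kg·m/s

Using the Heisenberg uncertainty principle:
ΔxΔp ≥ ℏ/2

The minimum uncertainty in momentum is:
Δp_min = ℏ/(2Δx)
Δp_min = (1.055e-34 J·s) / (2 × 4.970e-09 m)
Δp_min = 1.061e-26 kg·m/s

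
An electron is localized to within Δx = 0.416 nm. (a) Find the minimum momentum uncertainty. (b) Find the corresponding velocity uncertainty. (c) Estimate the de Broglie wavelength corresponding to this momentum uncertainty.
(a) Δp_min = 1.268 × 10^-25 kg·m/s
(b) Δv_min = 139.144 km/s
(c) λ_dB = 5.228 nm

Step-by-step:

(a) From the uncertainty principle:
Δp_min = ℏ/(2Δx) = (1.055e-34 J·s)/(2 × 4.160e-10 m) = 1.268e-25 kg·m/s

(b) The velocity uncertainty:
Δv = Δp/m = (1.268e-25 kg·m/s)/(9.109e-31 kg) = 1.391e+05 m/s = 139.144 km/s

(c) The de Broglie wavelength for this momentum:
λ = h/p = (6.626e-34 J·s)/(1.268e-25 kg·m/s) = 5.228e-09 m = 5.228 nm

Note: The de Broglie wavelength is comparable to the localization size, as expected from wave-particle duality.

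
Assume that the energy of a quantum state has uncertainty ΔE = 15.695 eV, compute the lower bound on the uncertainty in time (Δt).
20.969 as

Using the energy-time uncertainty principle:
ΔEΔt ≥ ℏ/2

The minimum uncertainty in time is:
Δt_min = ℏ/(2ΔE)
Δt_min = (1.055e-34 J·s) / (2 × 2.515e-18 J)
Δt_min = 2.097e-17 s = 20.969 as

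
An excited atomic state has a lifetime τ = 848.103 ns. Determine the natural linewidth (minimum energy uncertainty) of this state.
388.050 peV

Using the energy-time uncertainty principle:
ΔEΔt ≥ ℏ/2

The lifetime τ represents the time uncertainty Δt.
The natural linewidth (minimum energy uncertainty) is:

ΔE = ℏ/(2τ)
ΔE = (1.055e-34 J·s) / (2 × 8.481e-07 s)
ΔE = 6.217e-29 J = 388.050 peV

This natural linewidth limits the precision of spectroscopic measurements.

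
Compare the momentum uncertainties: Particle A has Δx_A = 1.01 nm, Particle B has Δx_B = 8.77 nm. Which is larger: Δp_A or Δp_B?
Particle A has the larger minimum momentum uncertainty, by a factor of 8.68.

For each particle, the minimum momentum uncertainty is Δp_min = ℏ/(2Δx):

Particle A: Δp_A = ℏ/(2×1.010e-09 m) = 5.221e-26 kg·m/s
Particle B: Δp_B = ℏ/(2×8.770e-09 m) = 6.012e-27 kg·m/s

Ratio: Δp_A/Δp_B = 8.68

Since Δp_min ∝ 1/Δx, the particle with smaller position uncertainty (A) has larger momentum uncertainty.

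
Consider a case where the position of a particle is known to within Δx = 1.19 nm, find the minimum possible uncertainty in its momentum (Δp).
4.431 × 10^-26 kg·m/s

Using the Heisenberg uncertainty principle:
ΔxΔp ≥ ℏ/2

The minimum uncertainty in momentum is:
Δp_min = ℏ/(2Δx)
Δp_min = (1.055e-34 J·s) / (2 × 1.190e-09 m)
Δp_min = 4.431e-26 kg·m/s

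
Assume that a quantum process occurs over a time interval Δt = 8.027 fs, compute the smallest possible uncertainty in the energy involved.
41.000 meV

Using the energy-time uncertainty principle:
ΔEΔt ≥ ℏ/2

The minimum uncertainty in energy is:
ΔE_min = ℏ/(2Δt)
ΔE_min = (1.055e-34 J·s) / (2 × 8.027e-15 s)
ΔE_min = 6.569e-21 J = 41.000 meV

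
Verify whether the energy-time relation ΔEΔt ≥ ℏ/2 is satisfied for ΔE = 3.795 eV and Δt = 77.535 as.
No, it violates the uncertainty relation.

Calculate the product ΔEΔt:
ΔE = 3.795 eV = 6.080e-19 J
ΔEΔt = (6.080e-19 J) × (7.753e-17 s)
ΔEΔt = 4.714e-35 J·s

Compare to the minimum allowed value ℏ/2:
ℏ/2 = 5.273e-35 J·s

Since ΔEΔt = 4.714e-35 J·s < 5.273e-35 J·s = ℏ/2,
this violates the uncertainty relation.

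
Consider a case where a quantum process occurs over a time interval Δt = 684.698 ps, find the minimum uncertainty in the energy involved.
480.659 neV

Using the energy-time uncertainty principle:
ΔEΔt ≥ ℏ/2

The minimum uncertainty in energy is:
ΔE_min = ℏ/(2Δt)
ΔE_min = (1.055e-34 J·s) / (2 × 6.847e-10 s)
ΔE_min = 7.701e-26 J = 480.659 neV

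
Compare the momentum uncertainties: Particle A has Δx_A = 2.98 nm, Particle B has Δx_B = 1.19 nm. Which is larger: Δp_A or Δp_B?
Particle B has the larger minimum momentum uncertainty, by a factor of 2.50.

For each particle, the minimum momentum uncertainty is Δp_min = ℏ/(2Δx):

Particle A: Δp_A = ℏ/(2×2.980e-09 m) = 1.769e-26 kg·m/s
Particle B: Δp_B = ℏ/(2×1.190e-09 m) = 4.431e-26 kg·m/s

Ratio: Δp_B/Δp_A = 2.50

Since Δp_min ∝ 1/Δx, the particle with smaller position uncertainty (B) has larger momentum uncertainty.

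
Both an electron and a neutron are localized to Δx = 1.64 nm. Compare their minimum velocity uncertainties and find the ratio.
The electron has the larger minimum velocity uncertainty, by a ratio of 1838.7.

For both particles, Δp_min = ℏ/(2Δx) = 3.215e-26 kg·m/s (same for both).

The velocity uncertainty is Δv = Δp/m:
- electron: Δv = 3.215e-26 / 9.109e-31 = 3.530e+04 m/s = 35.295 km/s
- neutron: Δv = 3.215e-26 / 1.675e-27 = 1.920e+01 m/s = 19.196 m/s

Ratio: 3.530e+04 / 1.920e+01 = 1838.7

The lighter particle has larger velocity uncertainty because Δv ∝ 1/m.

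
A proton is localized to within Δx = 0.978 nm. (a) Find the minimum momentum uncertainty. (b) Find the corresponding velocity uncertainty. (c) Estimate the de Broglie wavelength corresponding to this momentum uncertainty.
(a) Δp_min = 5.391 × 10^-26 kg·m/s
(b) Δv_min = 32.234 m/s
(c) λ_dB = 12.290 nm

Step-by-step:

(a) From the uncertainty principle:
Δp_min = ℏ/(2Δx) = (1.055e-34 J·s)/(2 × 9.780e-10 m) = 5.391e-26 kg·m/s

(b) The velocity uncertainty:
Δv = Δp/m = (5.391e-26 kg·m/s)/(1.673e-27 kg) = 3.223e+01 m/s = 32.234 m/s

(c) The de Broglie wavelength for this momentum:
λ = h/p = (6.626e-34 J·s)/(5.391e-26 kg·m/s) = 1.229e-08 m = 12.290 nm

Note: The de Broglie wavelength is comparable to the localization size, as expected from wave-particle duality.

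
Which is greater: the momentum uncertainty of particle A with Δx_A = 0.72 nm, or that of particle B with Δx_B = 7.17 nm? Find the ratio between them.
Particle A has the larger minimum momentum uncertainty, by a factor of 9.96.

For each particle, the minimum momentum uncertainty is Δp_min = ℏ/(2Δx):

Particle A: Δp_A = ℏ/(2×7.200e-10 m) = 7.323e-26 kg·m/s
Particle B: Δp_B = ℏ/(2×7.170e-09 m) = 7.354e-27 kg·m/s

Ratio: Δp_A/Δp_B = 9.96

Since Δp_min ∝ 1/Δx, the particle with smaller position uncertainty (A) has larger momentum uncertainty.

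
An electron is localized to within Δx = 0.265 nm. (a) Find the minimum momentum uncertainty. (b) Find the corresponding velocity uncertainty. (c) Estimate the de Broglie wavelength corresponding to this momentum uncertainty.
(a) Δp_min = 1.990 × 10^-25 kg·m/s
(b) Δv_min = 218.430 km/s
(c) λ_dB = 3.330 nm

Step-by-step:

(a) From the uncertainty principle:
Δp_min = ℏ/(2Δx) = (1.055e-34 J·s)/(2 × 2.650e-10 m) = 1.990e-25 kg·m/s

(b) The velocity uncertainty:
Δv = Δp/m = (1.990e-25 kg·m/s)/(9.109e-31 kg) = 2.184e+05 m/s = 218.430 km/s

(c) The de Broglie wavelength for this momentum:
λ = h/p = (6.626e-34 J·s)/(1.990e-25 kg·m/s) = 3.330e-09 m = 3.330 nm

Note: The de Broglie wavelength is comparable to the localization size, as expected from wave-particle duality.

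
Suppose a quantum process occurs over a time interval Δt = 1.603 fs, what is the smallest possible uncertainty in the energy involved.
205.306 meV

Using the energy-time uncertainty principle:
ΔEΔt ≥ ℏ/2

The minimum uncertainty in energy is:
ΔE_min = ℏ/(2Δt)
ΔE_min = (1.055e-34 J·s) / (2 × 1.603e-15 s)
ΔE_min = 3.289e-20 J = 205.306 meV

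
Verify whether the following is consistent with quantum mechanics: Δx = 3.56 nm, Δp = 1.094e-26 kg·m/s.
No, it violates the uncertainty principle (impossible measurement).

Calculate the product ΔxΔp:
ΔxΔp = (3.560e-09 m) × (1.094e-26 kg·m/s)
ΔxΔp = 3.895e-35 J·s

Compare to the minimum allowed value ℏ/2:
ℏ/2 = 5.273e-35 J·s

Since ΔxΔp = 3.895e-35 J·s < 5.273e-35 J·s = ℏ/2,
the measurement violates the uncertainty principle.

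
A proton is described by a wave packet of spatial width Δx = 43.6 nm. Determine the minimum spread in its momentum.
1.209 × 10^-27 kg·m/s

For a wave packet, the spatial width Δx and momentum spread Δp are related by the uncertainty principle:
ΔxΔp ≥ ℏ/2

The minimum momentum spread is:
Δp_min = ℏ/(2Δx)
Δp_min = (1.055e-34 J·s) / (2 × 4.360e-08 m)
Δp_min = 1.209e-27 kg·m/s

A wave packet cannot have both a well-defined position and well-defined momentum.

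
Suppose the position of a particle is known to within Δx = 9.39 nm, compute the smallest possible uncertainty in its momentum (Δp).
5.615 × 10^-27 kg·m/s

Using the Heisenberg uncertainty principle:
ΔxΔp ≥ ℏ/2

The minimum uncertainty in momentum is:
Δp_min = ℏ/(2Δx)
Δp_min = (1.055e-34 J·s) / (2 × 9.390e-09 m)
Δp_min = 5.615e-27 kg·m/s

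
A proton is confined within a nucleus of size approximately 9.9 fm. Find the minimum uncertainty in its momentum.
5.326 × 10^-21 kg·m/s

Using the Heisenberg uncertainty principle:
ΔxΔp ≥ ℏ/2

With Δx ≈ L = 9.900e-15 m (the confinement size):
Δp_min = ℏ/(2Δx)
Δp_min = (1.055e-34 J·s) / (2 × 9.900e-15 m)
Δp_min = 5.326e-21 kg·m/s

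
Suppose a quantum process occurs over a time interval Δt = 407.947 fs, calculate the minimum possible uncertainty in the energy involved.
806.737 μeV

Using the energy-time uncertainty principle:
ΔEΔt ≥ ℏ/2

The minimum uncertainty in energy is:
ΔE_min = ℏ/(2Δt)
ΔE_min = (1.055e-34 J·s) / (2 × 4.079e-13 s)
ΔE_min = 1.293e-22 J = 806.737 μeV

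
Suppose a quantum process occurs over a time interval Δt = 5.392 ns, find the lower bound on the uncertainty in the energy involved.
61.036 neV

Using the energy-time uncertainty principle:
ΔEΔt ≥ ℏ/2

The minimum uncertainty in energy is:
ΔE_min = ℏ/(2Δt)
ΔE_min = (1.055e-34 J·s) / (2 × 5.392e-09 s)
ΔE_min = 9.779e-27 J = 61.036 neV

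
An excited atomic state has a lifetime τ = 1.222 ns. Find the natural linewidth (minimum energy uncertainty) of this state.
269.317 neV

Using the energy-time uncertainty principle:
ΔEΔt ≥ ℏ/2

The lifetime τ represents the time uncertainty Δt.
The natural linewidth (minimum energy uncertainty) is:

ΔE = ℏ/(2τ)
ΔE = (1.055e-34 J·s) / (2 × 1.222e-09 s)
ΔE = 4.315e-26 J = 269.317 neV

This natural linewidth limits the precision of spectroscopic measurements.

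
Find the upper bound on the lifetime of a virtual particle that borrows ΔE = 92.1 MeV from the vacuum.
3.573 ys

Using the energy-time uncertainty principle:
ΔEΔt ≥ ℏ/2

For a virtual particle borrowing energy ΔE, the maximum lifetime is:
Δt_max = ℏ/(2ΔE)

Converting energy:
ΔE = 92.1 MeV = 1.476e-11 J

Δt_max = (1.055e-34 J·s) / (2 × 1.476e-11 J)
Δt_max = 3.573e-24 s = 3.573 ys

Virtual particles with higher borrowed energy exist for shorter times.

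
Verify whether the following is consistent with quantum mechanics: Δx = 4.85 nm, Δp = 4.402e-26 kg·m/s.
Yes, it satisfies the uncertainty principle.

Calculate the product ΔxΔp:
ΔxΔp = (4.850e-09 m) × (4.402e-26 kg·m/s)
ΔxΔp = 2.135e-34 J·s

Compare to the minimum allowed value ℏ/2:
ℏ/2 = 5.273e-35 J·s

Since ΔxΔp = 2.135e-34 J·s ≥ 5.273e-35 J·s = ℏ/2,
the measurement satisfies the uncertainty principle.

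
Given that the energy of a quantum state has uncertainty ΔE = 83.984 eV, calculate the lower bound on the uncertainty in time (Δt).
3.919 as

Using the energy-time uncertainty principle:
ΔEΔt ≥ ℏ/2

The minimum uncertainty in time is:
Δt_min = ℏ/(2ΔE)
Δt_min = (1.055e-34 J·s) / (2 × 1.346e-17 J)
Δt_min = 3.919e-18 s = 3.919 as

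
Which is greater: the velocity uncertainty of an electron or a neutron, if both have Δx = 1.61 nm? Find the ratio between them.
The electron has the larger minimum velocity uncertainty, by a ratio of 1838.7.

For both particles, Δp_min = ℏ/(2Δx) = 3.275e-26 kg·m/s (same for both).

The velocity uncertainty is Δv = Δp/m:
- electron: Δv = 3.275e-26 / 9.109e-31 = 3.595e+04 m/s = 35.953 km/s
- neutron: Δv = 3.275e-26 / 1.675e-27 = 1.955e+01 m/s = 19.553 m/s

Ratio: 3.595e+04 / 1.955e+01 = 1838.7

The lighter particle has larger velocity uncertainty because Δv ∝ 1/m.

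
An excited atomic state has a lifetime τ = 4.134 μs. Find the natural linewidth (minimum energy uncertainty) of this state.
79.610 peV

Using the energy-time uncertainty principle:
ΔEΔt ≥ ℏ/2

The lifetime τ represents the time uncertainty Δt.
The natural linewidth (minimum energy uncertainty) is:

ΔE = ℏ/(2τ)
ΔE = (1.055e-34 J·s) / (2 × 4.134e-06 s)
ΔE = 1.275e-29 J = 79.610 peV

This natural linewidth limits the precision of spectroscopic measurements.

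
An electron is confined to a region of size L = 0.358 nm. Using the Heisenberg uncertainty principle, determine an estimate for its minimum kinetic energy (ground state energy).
74.318 meV

Using the uncertainty principle to estimate ground state energy:

1. The position uncertainty is approximately the confinement size:
   Δx ≈ L = 3.580e-10 m

2. From ΔxΔp ≥ ℏ/2, the minimum momentum uncertainty is:
   Δp ≈ ℏ/(2L) = 1.473e-25 kg·m/s

3. The kinetic energy is approximately:
   KE ≈ (Δp)²/(2m) = (1.473e-25)²/(2 × 9.109e-31 kg)
   KE ≈ 1.191e-20 J = 74.318 meV

This is an order-of-magnitude estimate of the ground state energy.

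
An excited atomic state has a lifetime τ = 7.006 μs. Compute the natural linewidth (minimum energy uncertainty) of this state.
46.975 peV

Using the energy-time uncertainty principle:
ΔEΔt ≥ ℏ/2

The lifetime τ represents the time uncertainty Δt.
The natural linewidth (minimum energy uncertainty) is:

ΔE = ℏ/(2τ)
ΔE = (1.055e-34 J·s) / (2 × 7.006e-06 s)
ΔE = 7.526e-30 J = 46.975 peV

This natural linewidth limits the precision of spectroscopic measurements.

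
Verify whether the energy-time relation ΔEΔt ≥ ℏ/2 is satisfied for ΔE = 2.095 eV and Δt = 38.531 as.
No, it violates the uncertainty relation.

Calculate the product ΔEΔt:
ΔE = 2.095 eV = 3.357e-19 J
ΔEΔt = (3.357e-19 J) × (3.853e-17 s)
ΔEΔt = 1.293e-35 J·s

Compare to the minimum allowed value ℏ/2:
ℏ/2 = 5.273e-35 J·s

Since ΔEΔt = 1.293e-35 J·s < 5.273e-35 J·s = ℏ/2,
this violates the uncertainty relation.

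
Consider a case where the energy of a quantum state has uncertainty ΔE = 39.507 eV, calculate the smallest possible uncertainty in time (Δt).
8.330 as

Using the energy-time uncertainty principle:
ΔEΔt ≥ ℏ/2

The minimum uncertainty in time is:
Δt_min = ℏ/(2ΔE)
Δt_min = (1.055e-34 J·s) / (2 × 6.330e-18 J)
Δt_min = 8.330e-18 s = 8.330 as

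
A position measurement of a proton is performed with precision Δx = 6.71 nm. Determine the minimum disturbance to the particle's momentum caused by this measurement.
7.858 × 10^-27 kg·m/s

The uncertainty principle implies that measuring position disturbs momentum:
ΔxΔp ≥ ℏ/2

When we measure position with precision Δx, we necessarily introduce a momentum uncertainty:
Δp ≥ ℏ/(2Δx)
Δp_min = (1.055e-34 J·s) / (2 × 6.710e-09 m)
Δp_min = 7.858e-27 kg·m/s

The more precisely we measure position, the greater the momentum disturbance.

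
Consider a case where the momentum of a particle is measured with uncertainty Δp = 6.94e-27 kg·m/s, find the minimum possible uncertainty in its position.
7.598 nm

Using the Heisenberg uncertainty principle:
ΔxΔp ≥ ℏ/2

The minimum uncertainty in position is:
Δx_min = ℏ/(2Δp)
Δx_min = (1.055e-34 J·s) / (2 × 6.940e-27 kg·m/s)
Δx_min = 7.598e-09 m = 7.598 nm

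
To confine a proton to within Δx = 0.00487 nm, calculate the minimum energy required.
218.724 meV

Localizing a particle requires giving it sufficient momentum uncertainty:

1. From uncertainty principle: Δp ≥ ℏ/(2Δx)
   Δp_min = (1.055e-34 J·s) / (2 × 4.870e-12 m)
   Δp_min = 1.083e-23 kg·m/s

2. This momentum uncertainty corresponds to kinetic energy:
   KE ≈ (Δp)²/(2m) = (1.083e-23)²/(2 × 1.673e-27 kg)
   KE = 3.504e-20 J = 218.724 meV

Tighter localization requires more energy.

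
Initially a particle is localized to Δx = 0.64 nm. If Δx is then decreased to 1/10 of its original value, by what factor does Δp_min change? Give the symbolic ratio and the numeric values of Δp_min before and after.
Original Δp_min = 8.239 × 10^-26 kg·m/s; new Δp'_min = 8.239 × 10^-25 kg·m/s; ratio Δp'_min/Δp_min = 10.

From the uncertainty principle ΔxΔp ≥ ℏ/2, the minimum momentum uncertainty is Δp_min = ℏ/(2Δx).

Original (Δx = 0.64 nm = 6.400e-10 m):
Δp_min = (1.055e-34 J·s)/(2 × 6.400e-10 m) = 8.239e-26 kg·m/s

When Δx → (1/10)Δx:
Δp'_min = ℏ/(2 × (1/10)Δx) = 10 × ℏ/(2Δx) = 10 × Δp_min
Δp'_min = 10 × 8.239e-26 kg·m/s = 8.239e-25 kg·m/s

Since Δp_min ∝ 1/Δx, when Δx is decreased to 1/10 of its original value, Δp_min increases to 10 times its original value.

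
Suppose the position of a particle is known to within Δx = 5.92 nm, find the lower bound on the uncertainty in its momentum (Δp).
8.907 × 10^-27 kg·m/s

Using the Heisenberg uncertainty principle:
ΔxΔp ≥ ℏ/2

The minimum uncertainty in momentum is:
Δp_min = ℏ/(2Δx)
Δp_min = (1.055e-34 J·s) / (2 × 5.920e-09 m)
Δp_min = 8.907e-27 kg·m/s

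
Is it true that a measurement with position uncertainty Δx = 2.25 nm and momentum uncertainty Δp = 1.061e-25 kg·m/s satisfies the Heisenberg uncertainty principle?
Yes, it satisfies the uncertainty principle.

Calculate the product ΔxΔp:
ΔxΔp = (2.250e-09 m) × (1.061e-25 kg·m/s)
ΔxΔp = 2.387e-34 J·s

Compare to the minimum allowed value ℏ/2:
ℏ/2 = 5.273e-35 J·s

Since ΔxΔp = 2.387e-34 J·s ≥ 5.273e-35 J·s = ℏ/2,
the measurement satisfies the uncertainty principle.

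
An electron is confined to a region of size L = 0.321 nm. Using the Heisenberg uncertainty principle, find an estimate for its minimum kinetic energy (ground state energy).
92.438 meV

Using the uncertainty principle to estimate ground state energy:

1. The position uncertainty is approximately the confinement size:
   Δx ≈ L = 3.210e-10 m

2. From ΔxΔp ≥ ℏ/2, the minimum momentum uncertainty is:
   Δp ≈ ℏ/(2L) = 1.643e-25 kg·m/s

3. The kinetic energy is approximately:
   KE ≈ (Δp)²/(2m) = (1.643e-25)²/(2 × 9.109e-31 kg)
   KE ≈ 1.481e-20 J = 92.438 meV

This is an order-of-magnitude estimate of the ground state energy.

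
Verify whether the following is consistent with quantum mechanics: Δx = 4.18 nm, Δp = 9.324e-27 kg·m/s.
No, it violates the uncertainty principle (impossible measurement).

Calculate the product ΔxΔp:
ΔxΔp = (4.180e-09 m) × (9.324e-27 kg·m/s)
ΔxΔp = 3.897e-35 J·s

Compare to the minimum allowed value ℏ/2:
ℏ/2 = 5.273e-35 J·s

Since ΔxΔp = 3.897e-35 J·s < 5.273e-35 J·s = ℏ/2,
the measurement violates the uncertainty principle.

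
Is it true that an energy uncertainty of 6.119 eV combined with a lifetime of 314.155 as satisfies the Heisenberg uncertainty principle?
Yes, it satisfies the uncertainty relation.

Calculate the product ΔEΔt:
ΔE = 6.119 eV = 9.804e-19 J
ΔEΔt = (9.804e-19 J) × (3.142e-16 s)
ΔEΔt = 3.080e-34 J·s

Compare to the minimum allowed value ℏ/2:
ℏ/2 = 5.273e-35 J·s

Since ΔEΔt = 3.080e-34 J·s ≥ 5.273e-35 J·s = ℏ/2,
this satisfies the uncertainty relation.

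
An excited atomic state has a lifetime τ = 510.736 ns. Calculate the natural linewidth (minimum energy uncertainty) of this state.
644.376 peV

Using the energy-time uncertainty principle:
ΔEΔt ≥ ℏ/2

The lifetime τ represents the time uncertainty Δt.
The natural linewidth (minimum energy uncertainty) is:

ΔE = ℏ/(2τ)
ΔE = (1.055e-34 J·s) / (2 × 5.107e-07 s)
ΔE = 1.032e-28 J = 644.376 peV

This natural linewidth limits the precision of spectroscopic measurements.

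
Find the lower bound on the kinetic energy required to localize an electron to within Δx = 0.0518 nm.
3.550 eV

Localizing a particle requires giving it sufficient momentum uncertainty:

1. From uncertainty principle: Δp ≥ ℏ/(2Δx)
   Δp_min = (1.055e-34 J·s) / (2 × 5.180e-11 m)
   Δp_min = 1.018e-24 kg·m/s

2. This momentum uncertainty corresponds to kinetic energy:
   KE ≈ (Δp)²/(2m) = (1.018e-24)²/(2 × 9.109e-31 kg)
   KE = 5.687e-19 J = 3.550 eV

Tighter localization requires more energy.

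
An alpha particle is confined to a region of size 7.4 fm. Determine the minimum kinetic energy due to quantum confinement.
23.846 keV

Using the uncertainty principle:

1. Position uncertainty: Δx ≈ 7.400e-15 m
2. Minimum momentum uncertainty: Δp = ℏ/(2Δx) = 7.125e-21 kg·m/s
3. Minimum kinetic energy:
   KE = (Δp)²/(2m) = (7.125e-21)²/(2 × 6.645e-27 kg)
   KE = 3.821e-15 J = 23.846 keV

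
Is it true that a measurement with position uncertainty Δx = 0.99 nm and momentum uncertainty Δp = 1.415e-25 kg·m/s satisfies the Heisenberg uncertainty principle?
Yes, it satisfies the uncertainty principle.

Calculate the product ΔxΔp:
ΔxΔp = (9.900e-10 m) × (1.415e-25 kg·m/s)
ΔxΔp = 1.401e-34 J·s

Compare to the minimum allowed value ℏ/2:
ℏ/2 = 5.273e-35 J·s

Since ΔxΔp = 1.401e-34 J·s ≥ 5.273e-35 J·s = ℏ/2,
the measurement satisfies the uncertainty principle.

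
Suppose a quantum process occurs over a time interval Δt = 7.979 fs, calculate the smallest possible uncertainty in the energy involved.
41.247 meV

Using the energy-time uncertainty principle:
ΔEΔt ≥ ℏ/2

The minimum uncertainty in energy is:
ΔE_min = ℏ/(2Δt)
ΔE_min = (1.055e-34 J·s) / (2 × 7.979e-15 s)
ΔE_min = 6.608e-21 J = 41.247 meV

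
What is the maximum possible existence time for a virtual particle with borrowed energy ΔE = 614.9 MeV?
5.352 × 10^-25 s

Using the energy-time uncertainty principle:
ΔEΔt ≥ ℏ/2

For a virtual particle borrowing energy ΔE, the maximum lifetime is:
Δt_max = ℏ/(2ΔE)

Converting energy:
ΔE = 614.9 MeV = 9.852e-11 J

Δt_max = (1.055e-34 J·s) / (2 × 9.852e-11 J)
Δt_max = 5.352e-25 s = 5.352 × 10^-25 s

Virtual particles with higher borrowed energy exist for shorter times.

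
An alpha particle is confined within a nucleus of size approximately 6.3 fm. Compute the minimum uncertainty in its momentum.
8.370 × 10^-21 kg·m/s

Using the Heisenberg uncertainty principle:
ΔxΔp ≥ ℏ/2

With Δx ≈ L = 6.300e-15 m (the confinement size):
Δp_min = ℏ/(2Δx)
Δp_min = (1.055e-34 J·s) / (2 × 6.300e-15 m)
Δp_min = 8.370e-21 kg·m/s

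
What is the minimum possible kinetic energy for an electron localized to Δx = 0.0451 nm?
4.683 eV

Localizing a particle requires giving it sufficient momentum uncertainty:

1. From uncertainty principle: Δp ≥ ℏ/(2Δx)
   Δp_min = (1.055e-34 J·s) / (2 × 4.510e-11 m)
   Δp_min = 1.169e-24 kg·m/s

2. This momentum uncertainty corresponds to kinetic energy:
   KE ≈ (Δp)²/(2m) = (1.169e-24)²/(2 × 9.109e-31 kg)
   KE = 7.503e-19 J = 4.683 eV

Tighter localization requires more energy.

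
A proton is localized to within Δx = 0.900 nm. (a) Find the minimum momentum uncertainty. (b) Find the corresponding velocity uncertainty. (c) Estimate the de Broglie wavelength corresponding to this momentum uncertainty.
(a) Δp_min = 5.859 × 10^-26 kg·m/s
(b) Δv_min = 35.027 m/s
(c) λ_dB = 11.310 nm

Step-by-step:

(a) From the uncertainty principle:
Δp_min = ℏ/(2Δx) = (1.055e-34 J·s)/(2 × 9.000e-10 m) = 5.859e-26 kg·m/s

(b) The velocity uncertainty:
Δv = Δp/m = (5.859e-26 kg·m/s)/(1.673e-27 kg) = 3.503e+01 m/s = 35.027 m/s

(c) The de Broglie wavelength for this momentum:
λ = h/p = (6.626e-34 J·s)/(5.859e-26 kg·m/s) = 1.131e-08 m = 11.310 nm

Note: The de Broglie wavelength is comparable to the localization size, as expected from wave-particle duality.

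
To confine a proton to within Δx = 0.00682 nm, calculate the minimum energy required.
111.528 meV

Localizing a particle requires giving it sufficient momentum uncertainty:

1. From uncertainty principle: Δp ≥ ℏ/(2Δx)
   Δp_min = (1.055e-34 J·s) / (2 × 6.820e-12 m)
   Δp_min = 7.731e-24 kg·m/s

2. This momentum uncertainty corresponds to kinetic energy:
   KE ≈ (Δp)²/(2m) = (7.731e-24)²/(2 × 1.673e-27 kg)
   KE = 1.787e-20 J = 111.528 meV

Tighter localization requires more energy.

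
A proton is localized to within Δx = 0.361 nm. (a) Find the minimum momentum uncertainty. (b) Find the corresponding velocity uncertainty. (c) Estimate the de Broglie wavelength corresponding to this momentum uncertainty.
(a) Δp_min = 1.461 × 10^-25 kg·m/s
(b) Δv_min = 87.326 m/s
(c) λ_dB = 4.536 nm

Step-by-step:

(a) From the uncertainty principle:
Δp_min = ℏ/(2Δx) = (1.055e-34 J·s)/(2 × 3.610e-10 m) = 1.461e-25 kg·m/s

(b) The velocity uncertainty:
Δv = Δp/m = (1.461e-25 kg·m/s)/(1.673e-27 kg) = 8.733e+01 m/s = 87.326 m/s

(c) The de Broglie wavelength for this momentum:
λ = h/p = (6.626e-34 J·s)/(1.461e-25 kg·m/s) = 4.536e-09 m = 4.536 nm

Note: The de Broglie wavelength is comparable to the localization size, as expected from wave-particle duality.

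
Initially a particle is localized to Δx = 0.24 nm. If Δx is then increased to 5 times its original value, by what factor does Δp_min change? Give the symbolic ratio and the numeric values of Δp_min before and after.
Original Δp_min = 2.197 × 10^-25 kg·m/s; new Δp'_min = 4.394 × 10^-26 kg·m/s; ratio Δp'_min/Δp_min = 1/5.

From the uncertainty principle ΔxΔp ≥ ℏ/2, the minimum momentum uncertainty is Δp_min = ℏ/(2Δx).

Original (Δx = 0.24 nm = 2.400e-10 m):
Δp_min = (1.055e-34 J·s)/(2 × 2.400e-10 m) = 2.197e-25 kg·m/s

When Δx → 5Δx:
Δp'_min = ℏ/(2 × 5Δx) = (1/5) × ℏ/(2Δx) = (1/5) × Δp_min
Δp'_min = 1/5 × 2.197e-25 kg·m/s = 4.394e-26 kg·m/s

Since Δp_min ∝ 1/Δx, when Δx is increased to 5 times its original value, Δp_min decreases to 1/5 of its original value.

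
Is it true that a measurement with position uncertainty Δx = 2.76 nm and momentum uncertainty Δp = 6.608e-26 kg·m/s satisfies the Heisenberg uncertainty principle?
Yes, it satisfies the uncertainty principle.

Calculate the product ΔxΔp:
ΔxΔp = (2.760e-09 m) × (6.608e-26 kg·m/s)
ΔxΔp = 1.824e-34 J·s

Compare to the minimum allowed value ℏ/2:
ℏ/2 = 5.273e-35 J·s

Since ΔxΔp = 1.824e-34 J·s ≥ 5.273e-35 J·s = ℏ/2,
the measurement satisfies the uncertainty principle.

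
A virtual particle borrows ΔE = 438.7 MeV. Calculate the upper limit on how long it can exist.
7.502 × 10^-25 s

Using the energy-time uncertainty principle:
ΔEΔt ≥ ℏ/2

For a virtual particle borrowing energy ΔE, the maximum lifetime is:
Δt_max = ℏ/(2ΔE)

Converting energy:
ΔE = 438.7 MeV = 7.029e-11 J

Δt_max = (1.055e-34 J·s) / (2 × 7.029e-11 J)
Δt_max = 7.502e-25 s = 7.502 × 10^-25 s

Virtual particles with higher borrowed energy exist for shorter times.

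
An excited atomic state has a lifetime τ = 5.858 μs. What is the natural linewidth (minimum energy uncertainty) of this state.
56.181 peV

Using the energy-time uncertainty principle:
ΔEΔt ≥ ℏ/2

The lifetime τ represents the time uncertainty Δt.
The natural linewidth (minimum energy uncertainty) is:

ΔE = ℏ/(2τ)
ΔE = (1.055e-34 J·s) / (2 × 5.858e-06 s)
ΔE = 9.001e-30 J = 56.181 peV

This natural linewidth limits the precision of spectroscopic measurements.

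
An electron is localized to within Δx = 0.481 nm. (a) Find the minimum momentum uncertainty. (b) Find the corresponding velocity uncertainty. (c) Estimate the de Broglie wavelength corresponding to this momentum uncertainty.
(a) Δp_min = 1.096 × 10^-25 kg·m/s
(b) Δv_min = 120.341 km/s
(c) λ_dB = 6.044 nm

Step-by-step:

(a) From the uncertainty principle:
Δp_min = ℏ/(2Δx) = (1.055e-34 J·s)/(2 × 4.810e-10 m) = 1.096e-25 kg·m/s

(b) The velocity uncertainty:
Δv = Δp/m = (1.096e-25 kg·m/s)/(9.109e-31 kg) = 1.203e+05 m/s = 120.341 km/s

(c) The de Broglie wavelength for this momentum:
λ = h/p = (6.626e-34 J·s)/(1.096e-25 kg·m/s) = 6.044e-09 m = 6.044 nm

Note: The de Broglie wavelength is comparable to the localization size, as expected from wave-particle duality.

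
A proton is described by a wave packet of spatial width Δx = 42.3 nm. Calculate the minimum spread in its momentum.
1.247 × 10^-27 kg·m/s

For a wave packet, the spatial width Δx and momentum spread Δp are related by the uncertainty principle:
ΔxΔp ≥ ℏ/2

The minimum momentum spread is:
Δp_min = ℏ/(2Δx)
Δp_min = (1.055e-34 J·s) / (2 × 4.230e-08 m)
Δp_min = 1.247e-27 kg·m/s

A wave packet cannot have both a well-defined position and well-defined momentum.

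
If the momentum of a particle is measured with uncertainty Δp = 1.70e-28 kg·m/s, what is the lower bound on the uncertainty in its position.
310.168 nm

Using the Heisenberg uncertainty principle:
ΔxΔp ≥ ℏ/2

The minimum uncertainty in position is:
Δx_min = ℏ/(2Δp)
Δx_min = (1.055e-34 J·s) / (2 × 1.700e-28 kg·m/s)
Δx_min = 3.102e-07 m = 310.168 nm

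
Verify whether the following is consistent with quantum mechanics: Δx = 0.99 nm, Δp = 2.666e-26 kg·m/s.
No, it violates the uncertainty principle (impossible measurement).

Calculate the product ΔxΔp:
ΔxΔp = (9.900e-10 m) × (2.666e-26 kg·m/s)
ΔxΔp = 2.639e-35 J·s

Compare to the minimum allowed value ℏ/2:
ℏ/2 = 5.273e-35 J·s

Since ΔxΔp = 2.639e-35 J·s < 5.273e-35 J·s = ℏ/2,
the measurement violates the uncertainty principle.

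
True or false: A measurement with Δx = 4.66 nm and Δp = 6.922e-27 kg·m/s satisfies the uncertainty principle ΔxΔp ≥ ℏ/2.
No, it violates the uncertainty principle (impossible measurement).

Calculate the product ΔxΔp:
ΔxΔp = (4.660e-09 m) × (6.922e-27 kg·m/s)
ΔxΔp = 3.226e-35 J·s

Compare to the minimum allowed value ℏ/2:
ℏ/2 = 5.273e-35 J·s

Since ΔxΔp = 3.226e-35 J·s < 5.273e-35 J·s = ℏ/2,
the measurement violates the uncertainty principle.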